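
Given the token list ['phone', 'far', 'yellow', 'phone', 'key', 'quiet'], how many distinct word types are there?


Listing all tokens and tracking unique types:
  Token 1: 'phone' -> NEW (unique so far: 1)
  Token 2: 'far' -> NEW (unique so far: 2)
  Token 3: 'yellow' -> NEW (unique so far: 3)
  Token 4: 'phone' -> duplicate (unique so far: 3)
  Token 5: 'key' -> NEW (unique so far: 4)
  Token 6: 'quiet' -> NEW (unique so far: 5)
Unique types: ('far', 'key', 'phone', 'quiet', 'yellow')
Vocabulary size: 5

5


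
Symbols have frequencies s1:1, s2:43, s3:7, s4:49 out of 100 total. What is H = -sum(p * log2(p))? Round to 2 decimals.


Computing entropy H = -sum(p_i * log2(p_i)):
  s1: p = 1/100 = 0.0100, -p*log2(p) = 0.0664
  s2: p = 43/100 = 0.4300, -p*log2(p) = 0.5236
  s3: p = 7/100 = 0.0700, -p*log2(p) = 0.2686
  s4: p = 49/100 = 0.4900, -p*log2(p) = 0.5043
H = sum of terms = 1.3629
Rounded to 2 decimals: 1.36

1.36


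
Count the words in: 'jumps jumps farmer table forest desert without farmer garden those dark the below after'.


Counting words by splitting on spaces:
  Word 1: 'jumps'
  Word 2: 'jumps'
  Word 3: 'farmer'
  Word 4: 'table'
  Word 5: 'forest'
  Word 6: 'desert'
  Word 7: 'without'
  Word 8: 'farmer'
  Word 9: 'garden'
  Word 10: 'those'
  Word 11: 'dark'
  Word 12: 'the'
  Word 13: 'below'
  Word 14: 'after'
Total words: 14

14


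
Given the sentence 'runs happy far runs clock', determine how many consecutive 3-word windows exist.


Word trigrams from [5] words:
  Trigram 1: (runs happy far)
  Trigram 2: (happy far runs)
  Trigram 3: (far runs clock)
Total word trigrams: 5 - 2 = 3

3


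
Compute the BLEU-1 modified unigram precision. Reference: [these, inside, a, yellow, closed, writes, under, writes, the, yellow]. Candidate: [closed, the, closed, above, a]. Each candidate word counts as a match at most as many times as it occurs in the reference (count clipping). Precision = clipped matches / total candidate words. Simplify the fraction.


Reference word counts: {'a': 1, 'closed': 1, 'inside': 1, 'the': 1, 'these': 1, 'under': 1, 'writes': 2, 'yellow': 2}
Checking each candidate word (with clipping):
  'closed' -> in reference (ref count 1, used 1/1) -> match (matches: 1)
  'the' -> in reference (ref count 1, used 1/1) -> match (matches: 2)
  'closed' -> ref count 1 already used up (1/1) -> clipped, no match (matches: 2)
  'above' -> not in reference -> no match (matches: 2)
  'a' -> in reference (ref count 1, used 1/1) -> match (matches: 3)
Clipped matches: 3, Candidate length: 5
Precision = 3/5

3/5


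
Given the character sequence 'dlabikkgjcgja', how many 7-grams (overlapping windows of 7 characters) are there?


String 'dlabikkgjcgja' has length L = 13.
Number of overlapping n-grams = L - n + 1
Substituting: 13 - 7 + 1 = 7

7


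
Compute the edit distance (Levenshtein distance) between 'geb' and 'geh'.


Building DP table for s1='geb' (len 3) and s2='geh' (len 3):
       g  e  h
    0  1  2  3
  g 1  0  1  2
  e 2  1  0  1
  b 3  2  1  1
Edit distance = dp[3][3] = 1

1


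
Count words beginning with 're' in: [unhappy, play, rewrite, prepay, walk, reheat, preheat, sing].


Checking each word for prefix 're':
  'unhappy' -> no (count: 0)
  'play' -> no (count: 0)
  'rewrite' -> YES, starts with 're' (count: 1)
  'prepay' -> no (count: 1)
  'walk' -> no (count: 1)
  'reheat' -> YES, starts with 're' (count: 2)
  'preheat' -> no (count: 2)
  'sing' -> no (count: 2)
Total with prefix 're': 2

2


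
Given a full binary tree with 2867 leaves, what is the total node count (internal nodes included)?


Leaf nodes (terminals): 2867
Internal nodes = n - 1 = 2867 - 1 = 2866
Total = leaves + internal = 2867 + 2866 = 5733

5733


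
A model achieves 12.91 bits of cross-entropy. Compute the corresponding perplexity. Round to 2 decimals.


Perplexity formula: PP = 2^H
H = 12.91
PP = 2^12.91
Decompose: 2^12.91 = 2^12 * 2^0.91
2^12 = 4096, 2^0.91 ~ 1.8790455
PP ~ 4096 * 1.8790455 = 7696.5703680
Rounded to 2 decimals: 7696.57

7696.57


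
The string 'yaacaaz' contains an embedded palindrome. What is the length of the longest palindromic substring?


Scanning 'yaacaaz' for palindromic substrings.
Substring at positions 1-5: 'aacaa'.
Check: reverse('aacaa') = 'aacaa' -> palindrome confirmed.
Neighbouring characters ('y' / 'z') break symmetry, so it cannot extend further.
No longer palindromic substring exists; longest length = 5

5


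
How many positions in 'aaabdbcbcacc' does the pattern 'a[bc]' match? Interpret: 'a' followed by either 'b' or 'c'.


Pattern: a[bc] means 'a' followed by either 'b' or 'c'.
Scanning 'aaabdbcbcacc' position-by-position:
  Pos 0: window 'aa' -> no
  Pos 1: window 'aa' -> no
  Pos 2: window 'ab' -> MATCH
  Pos 3: window 'bd' -> no
  Pos 4: window 'db' -> no
  Pos 5: window 'bc' -> no
  Pos 6: window 'cb' -> no
  Pos 7: window 'bc' -> no
  Pos 8: window 'ca' -> no
  Pos 9: window 'ac' -> MATCH
  Pos 10: window 'cc' -> no
  Pos 11: window 'c' -> no
Total matches: 2

2


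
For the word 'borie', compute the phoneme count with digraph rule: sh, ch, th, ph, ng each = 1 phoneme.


Parsing 'borie' greedily, digraphs first:
  'b' -> consonant phoneme (phonemes so far: 1)
  'o' -> vowel phoneme (phonemes so far: 2)
  'r' -> consonant phoneme (phonemes so far: 3)
  'i' -> vowel phoneme (phonemes so far: 4)
  'e' -> vowel phoneme (phonemes so far: 5)
Total phonemes: 5

5


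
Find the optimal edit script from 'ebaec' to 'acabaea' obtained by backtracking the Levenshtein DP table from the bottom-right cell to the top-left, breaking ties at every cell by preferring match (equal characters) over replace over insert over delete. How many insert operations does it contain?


Edit distance = 4. Backtracking from cell (5, 7) with preference match > replace > insert > delete,
then listing the resulting alignment 'ebaec' -> 'acabaea' left to right:
  Step 1: insert 'a' [insertion #1]
  Step 2: insert 'c' [insertion #2]
  Step 3: replace e->a
  Step 4: keep 'b'
  Step 5: keep 'a'
  Step 6: keep 'e'
  Step 7: replace c->a
Total insertions: 2

2


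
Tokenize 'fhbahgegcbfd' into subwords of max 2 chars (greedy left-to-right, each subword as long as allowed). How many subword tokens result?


'fhbahgegcbfd' has 12 characters.
Chunking with max size 2:
  Chunk 1: 'fh' (positions 0-1)
  Chunk 2: 'ba' (positions 2-3)
  Chunk 3: 'hg' (positions 4-5)
  Chunk 4: 'eg' (positions 6-7)
  Chunk 5: 'cb' (positions 8-9)
  Chunk 6: 'fd' (positions 10-11)
Total chunks: ceil(12 / 2) = 6

6


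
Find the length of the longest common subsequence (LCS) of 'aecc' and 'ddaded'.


DP table for LCS of 'aecc' and 'ddaded':
       d  d  a  d  e  d
    0  0  0  0  0  0  0
  a 0  0  0  1  1  1  1
  e 0  0  0  1  1  2  2
  c 0  0  0  1  1  2  2
  c 0  0  0  1  1  2  2
LCS: 'ae'
LCS length = 2

2


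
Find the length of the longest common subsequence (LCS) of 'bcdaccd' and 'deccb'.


DP table for LCS of 'bcdaccd' and 'deccb':
       d  e  c  c  b
    0  0  0  0  0  0
  b 0  0  0  0  0  1
  c 0  0  0  1  1  1
  d 0  1  1  1  1  1
  a 0  1  1  1  1  1
  c 0  1  1  2  2  2
  c 0  1  1  2  3  3
  d 0  1  1  2  3  3
LCS: 'dcc'
LCS length = 3

3


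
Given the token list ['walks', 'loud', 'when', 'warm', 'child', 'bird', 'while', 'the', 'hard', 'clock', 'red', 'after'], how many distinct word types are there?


Listing all tokens and tracking unique types:
  Token 1: 'walks' -> NEW (unique so far: 1)
  Token 2: 'loud' -> NEW (unique so far: 2)
  Token 3: 'when' -> NEW (unique so far: 3)
  Token 4: 'warm' -> NEW (unique so far: 4)
  Token 5: 'child' -> NEW (unique so far: 5)
  Token 6: 'bird' -> NEW (unique so far: 6)
  Token 7: 'while' -> NEW (unique so far: 7)
  Token 8: 'the' -> NEW (unique so far: 8)
  Token 9: 'hard' -> NEW (unique so far: 9)
  Token 10: 'clock' -> NEW (unique so far: 10)
  Token 11: 'red' -> NEW (unique so far: 11)
  Token 12: 'after' -> NEW (unique so far: 12)
Unique types: ('after', 'bird', 'child', 'clock', 'hard', 'loud', 'red', 'the', 'walks', 'warm', 'when', 'while')
Vocabulary size: 12

12


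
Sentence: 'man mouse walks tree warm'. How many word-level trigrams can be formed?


Word trigrams from [5] words:
  Trigram 1: (man mouse walks)
  Trigram 2: (mouse walks tree)
  Trigram 3: (walks tree warm)
Total word trigrams: 5 - 2 = 3

3


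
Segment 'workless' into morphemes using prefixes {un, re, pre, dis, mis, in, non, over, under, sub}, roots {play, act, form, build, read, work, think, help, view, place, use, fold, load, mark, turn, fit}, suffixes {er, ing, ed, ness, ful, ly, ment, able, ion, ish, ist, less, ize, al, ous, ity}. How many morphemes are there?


Segmenting 'workless' against the inventory:
  'work' -> root (morpheme 1)
  'less' -> suffix (morpheme 2)
Total morphemes: 2

2


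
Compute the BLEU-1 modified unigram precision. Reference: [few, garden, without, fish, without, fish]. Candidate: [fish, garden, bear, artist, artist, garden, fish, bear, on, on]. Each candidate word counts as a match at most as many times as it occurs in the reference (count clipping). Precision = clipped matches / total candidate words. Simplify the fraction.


Reference word counts: {'few': 1, 'fish': 2, 'garden': 1, 'without': 2}
Checking each candidate word (with clipping):
  'fish' -> in reference (ref count 2, used 1/2) -> match (matches: 1)
  'garden' -> in reference (ref count 1, used 1/1) -> match (matches: 2)
  'bear' -> not in reference -> no match (matches: 2)
  'artist' -> not in reference -> no match (matches: 2)
  'artist' -> not in reference -> no match (matches: 2)
  'garden' -> ref count 1 already used up (1/1) -> clipped, no match (matches: 2)
  'fish' -> in reference (ref count 2, used 2/2) -> match (matches: 3)
  'bear' -> not in reference -> no match (matches: 3)
  'on' -> not in reference -> no match (matches: 3)
  'on' -> not in reference -> no match (matches: 3)
Clipped matches: 3, Candidate length: 10
Precision = 3/10

3/10


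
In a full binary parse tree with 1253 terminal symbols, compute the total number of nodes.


Leaf nodes (terminals): 1253
Internal nodes = n - 1 = 1253 - 1 = 1252
Total = leaves + internal = 1253 + 1252 = 2505

2505


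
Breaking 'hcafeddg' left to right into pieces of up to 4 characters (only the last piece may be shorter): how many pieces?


'hcafeddg' has 8 characters.
Chunking with max size 4:
  Chunk 1: 'hcaf' (positions 0-3)
  Chunk 2: 'eddg' (positions 4-7)
Total chunks: ceil(8 / 4) = 2

2


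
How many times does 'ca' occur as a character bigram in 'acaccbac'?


Scanning 'acaccbac' for bigram 'ca':
  Position 0: 'ac' -> no
  Position 1: 'ca' -> MATCH
  Position 2: 'ac' -> no
  Position 3: 'cc' -> no
  Position 4: 'cb' -> no
  Position 5: 'ba' -> no
  Position 6: 'ac' -> no
Total matches: 1

1


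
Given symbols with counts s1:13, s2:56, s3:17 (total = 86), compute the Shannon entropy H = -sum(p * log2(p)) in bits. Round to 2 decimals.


Computing entropy H = -sum(p_i * log2(p_i)):
  s1: p = 13/86 = 0.1512, -p*log2(p) = 0.4120
  s2: p = 56/86 = 0.6512, -p*log2(p) = 0.4030
  s3: p = 17/86 = 0.1977, -p*log2(p) = 0.4623
H = sum of terms = 1.2773
Rounded to 2 decimals: 1.28

1.28


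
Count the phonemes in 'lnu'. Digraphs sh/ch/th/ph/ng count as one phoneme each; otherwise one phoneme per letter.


Parsing 'lnu' greedily, digraphs first:
  'l' -> consonant phoneme (phonemes so far: 1)
  'n' -> consonant phoneme (phonemes so far: 2)
  'u' -> vowel phoneme (phonemes so far: 3)
Total phonemes: 3

3


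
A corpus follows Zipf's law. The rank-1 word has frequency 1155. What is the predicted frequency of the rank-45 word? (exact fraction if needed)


Zipf's law: freq(rank) = f1 / rank
f1 = 1155, rank = 45
freq = 1155 / 45
GCD(1155, 45) = 15
Simplified: 77/3

77/3


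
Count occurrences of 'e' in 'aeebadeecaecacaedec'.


Scanning 'aeebadeecaecacaedec' for 'e':
  Position 1: 'e' -> MATCH (count: 1)
  Position 2: 'e' -> MATCH (count: 2)
  Position 6: 'e' -> MATCH (count: 3)
  Position 7: 'e' -> MATCH (count: 4)
  Position 10: 'e' -> MATCH (count: 5)
  Position 15: 'e' -> MATCH (count: 6)
  Position 17: 'e' -> MATCH (count: 7)
Total occurrences of 'e': 7

7


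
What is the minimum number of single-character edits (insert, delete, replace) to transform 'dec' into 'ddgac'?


Building DP table for s1='dec' (len 3) and s2='ddgac' (len 5):
       d  d  g  a  c
    0  1  2  3  4  5
  d 1  0  1  2  3  4
  e 2  1  1  2  3  4
  c 3  2  2  2  3  3
Edit distance = dp[3][5] = 3

3


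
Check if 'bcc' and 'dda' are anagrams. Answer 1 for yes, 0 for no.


Sort characters of 'bcc': 'bcc'
Sort characters of 'dda': 'add'
Sorted forms differ -> they are NOT anagrams
Result: 0

0


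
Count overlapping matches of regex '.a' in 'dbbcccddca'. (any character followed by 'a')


Pattern: .a means any character followed by 'a'.
Scanning 'dbbcccddca' position-by-position:
  Pos 0: window 'db' -> no
  Pos 1: window 'bb' -> no
  Pos 2: window 'bc' -> no
  Pos 3: window 'cc' -> no
  Pos 4: window 'cc' -> no
  Pos 5: window 'cd' -> no
  Pos 6: window 'dd' -> no
  Pos 7: window 'dc' -> no
  Pos 8: window 'ca' -> MATCH
  Pos 9: window 'a' -> no
Total matches: 1

1


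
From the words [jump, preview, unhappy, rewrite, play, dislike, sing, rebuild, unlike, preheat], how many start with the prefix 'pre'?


Checking each word for prefix 'pre':
  'jump' -> no (count: 0)
  'preview' -> YES, starts with 'pre' (count: 1)
  'unhappy' -> no (count: 1)
  'rewrite' -> no (count: 1)
  'play' -> no (count: 1)
  'dislike' -> no (count: 1)
  'sing' -> no (count: 1)
  'rebuild' -> no (count: 1)
  'unlike' -> no (count: 1)
  'preheat' -> YES, starts with 'pre' (count: 2)
Total with prefix 'pre': 2

2


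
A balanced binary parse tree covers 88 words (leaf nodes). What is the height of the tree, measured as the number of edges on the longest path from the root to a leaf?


In a balanced binary tree with n leaves the deepest leaf is ceil(log2(n)) edges below the root.
log2(88) = 6.4594
ceil(6.4594) = 7
height (edges) = 7

7


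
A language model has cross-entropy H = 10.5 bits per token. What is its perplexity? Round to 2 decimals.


Perplexity formula: PP = 2^H
H = 10.5
PP = 2^10.5
Decompose: 2^10.5 = 2^10 * 2^0.5 = 2^10 * sqrt(2)
2^10 = 1024, sqrt(2) ~ 1.4142136
PP ~ 1024 * 1.4142136 = 1448.1547264
Rounded to 2 decimals: 1448.15

1448.15


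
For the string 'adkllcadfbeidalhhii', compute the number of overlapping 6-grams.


String 'adkllcadfbeidalhhii' has length L = 19.
Number of overlapping n-grams = L - n + 1
Substituting: 19 - 6 + 1 = 14

14


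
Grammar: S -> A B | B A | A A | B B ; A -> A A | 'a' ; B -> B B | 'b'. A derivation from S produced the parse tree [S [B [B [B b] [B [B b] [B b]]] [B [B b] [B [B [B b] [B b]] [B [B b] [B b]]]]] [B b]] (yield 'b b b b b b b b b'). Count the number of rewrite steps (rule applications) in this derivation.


Every bracketed nonterminal node [X ...] in the tree is produced by exactly one rule application.
Reading the tree off as a leftmost derivation:
  Step 1: S  =>  B B   (applied S -> B B)
  Step 2: B B  =>  B B B   (applied B -> B B)
  Step 3: B B B  =>  B B B B   (applied B -> B B)
  Step 4: B B B B  =>  b B B B   (applied B -> b)
  Step 5: b B B B  =>  b B B B B   (applied B -> B B)
  Step 6: b B B B B  =>  b b B B B   (applied B -> b)
  Step 7: b b B B B  =>  b b b B B   (applied B -> b)
  Step 8: b b b B B  =>  b b b B B B   (applied B -> B B)
  Step 9: b b b B B B  =>  b b b b B B   (applied B -> b)
  Step 10: b b b b B B  =>  b b b b B B B   (applied B -> B B)
  Step 11: b b b b B B B  =>  b b b b B B B B   (applied B -> B B)
  Step 12: b b b b B B B B  =>  b b b b b B B B   (applied B -> b)
  Step 13: b b b b b B B B  =>  b b b b b b B B   (applied B -> b)
  Step 14: b b b b b b B B  =>  b b b b b b B B B   (applied B -> B B)
  Step 15: b b b b b b B B B  =>  b b b b b b b B B   (applied B -> b)
  Step 16: b b b b b b b B B  =>  b b b b b b b b B   (applied B -> b)
  Step 17: b b b b b b b b B  =>  b b b b b b b b b   (applied B -> b)
Final yield: b b b b b b b b b
Total rewrite steps: 17

17


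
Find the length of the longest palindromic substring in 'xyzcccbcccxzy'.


Scanning 'xyzcccbcccxzy' for palindromic substrings.
Substring at positions 3-9: 'cccbccc'.
Check: reverse('cccbccc') = 'cccbccc' -> palindrome confirmed.
Neighbouring characters ('z' / 'x') break symmetry, so it cannot extend further.
No longer palindromic substring exists; longest length = 7

7


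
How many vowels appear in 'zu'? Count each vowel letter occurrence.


Scanning each character of 'zu':
  Position 1: 'z' -> consonant (running count: 0)
  Position 2: 'u' -> vowel (running count: 1)
Total vowels: 1

1


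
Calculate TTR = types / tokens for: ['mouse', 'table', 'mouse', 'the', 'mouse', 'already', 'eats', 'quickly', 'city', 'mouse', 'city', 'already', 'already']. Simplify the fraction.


Tokens: 13
Unique types: ('already', 'city', 'eats', 'mouse', 'quickly', 'table', 'the') = 7
TTR = 7/13
Already in lowest terms.

7/13


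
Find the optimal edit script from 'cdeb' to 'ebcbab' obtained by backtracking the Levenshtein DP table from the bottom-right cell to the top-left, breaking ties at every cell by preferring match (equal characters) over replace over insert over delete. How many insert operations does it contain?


Edit distance = 4. Backtracking from cell (4, 6) with preference match > replace > insert > delete,
then listing the resulting alignment 'cdeb' -> 'ebcbab' left to right:
  Step 1: insert 'e' [insertion #1]
  Step 2: insert 'b' [insertion #2]
  Step 3: keep 'c'
  Step 4: replace d->b
  Step 5: replace e->a
  Step 6: keep 'b'
Total insertions: 2

2


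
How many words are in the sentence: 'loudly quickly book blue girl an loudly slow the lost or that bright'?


Counting words by splitting on spaces:
  Word 1: 'loudly'
  Word 2: 'quickly'
  Word 3: 'book'
  Word 4: 'blue'
  Word 5: 'girl'
  Word 6: 'an'
  Word 7: 'loudly'
  Word 8: 'slow'
  Word 9: 'the'
  Word 10: 'lost'
  Word 11: 'or'
  Word 12: 'that'
  Word 13: 'bright'
Total words: 13

13


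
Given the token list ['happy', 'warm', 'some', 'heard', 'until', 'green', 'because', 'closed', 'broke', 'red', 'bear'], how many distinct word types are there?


Listing all tokens and tracking unique types:
  Token 1: 'happy' -> NEW (unique so far: 1)
  Token 2: 'warm' -> NEW (unique so far: 2)
  Token 3: 'some' -> NEW (unique so far: 3)
  Token 4: 'heard' -> NEW (unique so far: 4)
  Token 5: 'until' -> NEW (unique so far: 5)
  Token 6: 'green' -> NEW (unique so far: 6)
  Token 7: 'because' -> NEW (unique so far: 7)
  Token 8: 'closed' -> NEW (unique so far: 8)
  Token 9: 'broke' -> NEW (unique so far: 9)
  Token 10: 'red' -> NEW (unique so far: 10)
  Token 11: 'bear' -> NEW (unique so far: 11)
Unique types: ('bear', 'because', 'broke', 'closed', 'green', 'happy', 'heard', 'red', 'some', 'until', 'warm')
Vocabulary size: 11

11


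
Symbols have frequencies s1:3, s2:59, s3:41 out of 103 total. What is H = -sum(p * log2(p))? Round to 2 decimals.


Computing entropy H = -sum(p_i * log2(p_i)):
  s1: p = 3/103 = 0.0291, -p*log2(p) = 0.1486
  s2: p = 59/103 = 0.5728, -p*log2(p) = 0.4605
  s3: p = 41/103 = 0.3981, -p*log2(p) = 0.5290
H = sum of terms = 1.1381
Rounded to 2 decimals: 1.14

1.14


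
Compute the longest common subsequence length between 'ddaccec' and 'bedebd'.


DP table for LCS of 'ddaccec' and 'bedebd':
       b  e  d  e  b  d
    0  0  0  0  0  0  0
  d 0  0  0  1  1  1  1
  d 0  0  0  1  1  1  2
  a 0  0  0  1  1  1  2
  c 0  0  0  1  1  1  2
  c 0  0  0  1  1  1  2
  e 0  0  1  1  2  2  2
  c 0  0  1  1  2  2  2
LCS: 'dd'
LCS length = 2

2


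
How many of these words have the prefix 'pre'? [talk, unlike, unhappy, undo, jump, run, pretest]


Checking each word for prefix 'pre':
  'talk' -> no (count: 0)
  'unlike' -> no (count: 0)
  'unhappy' -> no (count: 0)
  'undo' -> no (count: 0)
  'jump' -> no (count: 0)
  'run' -> no (count: 0)
  'pretest' -> YES, starts with 'pre' (count: 1)
Total with prefix 'pre': 1

1


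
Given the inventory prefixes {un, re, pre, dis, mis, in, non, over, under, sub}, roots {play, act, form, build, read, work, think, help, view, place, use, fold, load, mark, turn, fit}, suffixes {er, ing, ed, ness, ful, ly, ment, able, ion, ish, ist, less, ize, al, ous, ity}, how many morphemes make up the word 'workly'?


Segmenting 'workly' against the inventory:
  'work' -> root (morpheme 1)
  'ly' -> suffix (morpheme 2)
Total morphemes: 2

2


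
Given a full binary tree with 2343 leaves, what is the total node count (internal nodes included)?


Leaf nodes (terminals): 2343
Internal nodes = n - 1 = 2343 - 1 = 2342
Total = leaves + internal = 2343 + 2342 = 4685

4685


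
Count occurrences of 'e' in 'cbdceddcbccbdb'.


Scanning 'cbdceddcbccbdb' for 'e':
  Position 4: 'e' -> MATCH (count: 1)
Total occurrences of 'e': 1

1


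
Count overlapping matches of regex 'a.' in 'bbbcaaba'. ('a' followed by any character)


Pattern: a. means 'a' followed by any character.
Scanning 'bbbcaaba' position-by-position:
  Pos 0: window 'bb' -> no
  Pos 1: window 'bb' -> no
  Pos 2: window 'bc' -> no
  Pos 3: window 'ca' -> no
  Pos 4: window 'aa' -> MATCH
  Pos 5: window 'ab' -> MATCH
  Pos 6: window 'ba' -> no
  Pos 7: window 'a' -> no
Total matches: 2

2


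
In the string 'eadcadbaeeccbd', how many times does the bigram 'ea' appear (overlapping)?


Scanning 'eadcadbaeeccbd' for bigram 'ea':
  Position 0: 'ea' -> MATCH
  Position 1: 'ad' -> no
  Position 2: 'dc' -> no
  Position 3: 'ca' -> no
  Position 4: 'ad' -> no
  Position 5: 'db' -> no
  Position 6: 'ba' -> no
  Position 7: 'ae' -> no
  Position 8: 'ee' -> no
  Position 9: 'ec' -> no
  Position 10: 'cc' -> no
  Position 11: 'cb' -> no
  Position 12: 'bd' -> no
Total matches: 1

1


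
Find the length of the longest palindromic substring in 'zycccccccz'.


Scanning 'zycccccccz' for palindromic substrings.
Substring at positions 2-8: 'ccccccc'.
Check: reverse('ccccccc') = 'ccccccc' -> palindrome confirmed.
Neighbouring characters ('y' / 'z') break symmetry, so it cannot extend further.
No longer palindromic substring exists; longest length = 7

7


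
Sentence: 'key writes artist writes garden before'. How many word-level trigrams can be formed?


Word trigrams from [6] words:
  Trigram 1: (key writes artist)
  Trigram 2: (writes artist writes)
  Trigram 3: (artist writes garden)
  Trigram 4: (writes garden before)
Total word trigrams: 6 - 2 = 4

4


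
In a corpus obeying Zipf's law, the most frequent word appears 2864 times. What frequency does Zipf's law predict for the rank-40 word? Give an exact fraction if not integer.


Zipf's law: freq(rank) = f1 / rank
f1 = 2864, rank = 40
freq = 2864 / 40
GCD(2864, 40) = 8
Simplified: 358/5

358/5


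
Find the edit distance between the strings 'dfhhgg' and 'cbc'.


Building DP table for s1='dfhhgg' (len 6) and s2='cbc' (len 3):
       c  b  c
    0  1  2  3
  d 1  1  2  3
  f 2  2  2  3
  h 3  3  3  3
  h 4  4  4  4
  g 5  5  5  5
  g 6  6  6  6
Edit distance = dp[6][3] = 6

6


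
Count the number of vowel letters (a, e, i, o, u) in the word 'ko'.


Scanning each character of 'ko':
  Position 1: 'k' -> consonant (running count: 0)
  Position 2: 'o' -> vowel (running count: 1)
Total vowels: 1

1


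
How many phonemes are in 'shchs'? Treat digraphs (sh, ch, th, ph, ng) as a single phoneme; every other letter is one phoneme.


Parsing 'shchs' greedily, digraphs first:
  'sh' -> digraph (1 consonant phoneme) (phonemes so far: 1)
  'ch' -> digraph (1 consonant phoneme) (phonemes so far: 2)
  's' -> consonant phoneme (phonemes so far: 3)
Total phonemes: 3

3


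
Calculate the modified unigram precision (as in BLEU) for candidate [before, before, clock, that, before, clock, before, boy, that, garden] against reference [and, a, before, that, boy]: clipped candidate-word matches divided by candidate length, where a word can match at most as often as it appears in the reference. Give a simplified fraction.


Reference word counts: {'a': 1, 'and': 1, 'before': 1, 'boy': 1, 'that': 1}
Checking each candidate word (with clipping):
  'before' -> in reference (ref count 1, used 1/1) -> match (matches: 1)
  'before' -> ref count 1 already used up (1/1) -> clipped, no match (matches: 1)
  'clock' -> not in reference -> no match (matches: 1)
  'that' -> in reference (ref count 1, used 1/1) -> match (matches: 2)
  'before' -> ref count 1 already used up (1/1) -> clipped, no match (matches: 2)
  'clock' -> not in reference -> no match (matches: 2)
  'before' -> ref count 1 already used up (1/1) -> clipped, no match (matches: 2)
  'boy' -> in reference (ref count 1, used 1/1) -> match (matches: 3)
  'that' -> ref count 1 already used up (1/1) -> clipped, no match (matches: 3)
  'garden' -> not in reference -> no match (matches: 3)
Clipped matches: 3, Candidate length: 10
Precision = 3/10

3/10


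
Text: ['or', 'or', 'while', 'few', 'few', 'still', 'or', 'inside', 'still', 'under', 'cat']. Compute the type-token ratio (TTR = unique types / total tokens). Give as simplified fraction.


Tokens: 11
Unique types: ('cat', 'few', 'inside', 'or', 'still', 'under', 'while') = 7
TTR = 7/11
Already in lowest terms.

7/11


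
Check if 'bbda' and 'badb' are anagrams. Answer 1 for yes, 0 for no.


Sort characters of 'bbda': 'abbd'
Sort characters of 'badb': 'abbd'
Sorted forms match -> they ARE anagrams
Result: 1

1


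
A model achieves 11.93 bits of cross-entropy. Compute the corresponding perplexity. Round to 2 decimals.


Perplexity formula: PP = 2^H
H = 11.93
PP = 2^11.93
Decompose: 2^11.93 = 2^11 * 2^0.93
2^11 = 2048, 2^0.93 ~ 1.9052760
PP ~ 2048 * 1.9052760 = 3902.0052480
Rounded to 2 decimals: 3902.01

3902.01


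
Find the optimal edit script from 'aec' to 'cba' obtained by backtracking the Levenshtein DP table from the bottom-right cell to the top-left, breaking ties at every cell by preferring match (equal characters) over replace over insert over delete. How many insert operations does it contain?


Edit distance = 3. Backtracking from cell (3, 3) with preference match > replace > insert > delete,
then listing the resulting alignment 'aec' -> 'cba' left to right:
  Step 1: replace a->c
  Step 2: replace e->b
  Step 3: replace c->a
Total insertions: 0

0


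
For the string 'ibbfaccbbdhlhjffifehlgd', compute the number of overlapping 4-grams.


String 'ibbfaccbbdhlhjffifehlgd' has length L = 23.
Number of overlapping n-grams = L - n + 1
Substituting: 23 - 4 + 1 = 20

20


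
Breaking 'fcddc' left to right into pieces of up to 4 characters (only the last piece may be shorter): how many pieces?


'fcddc' has 5 characters.
Chunking with max size 4:
  Chunk 1: 'fcdd' (positions 0-3)
  Chunk 2: 'c' (positions 4-4)
Total chunks: ceil(5 / 4) = 2

2


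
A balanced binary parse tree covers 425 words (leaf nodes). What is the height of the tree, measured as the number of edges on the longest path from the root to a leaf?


In a balanced binary tree with n leaves the deepest leaf is ceil(log2(n)) edges below the root.
log2(425) = 8.7313
ceil(8.7313) = 9
height (edges) = 9

9


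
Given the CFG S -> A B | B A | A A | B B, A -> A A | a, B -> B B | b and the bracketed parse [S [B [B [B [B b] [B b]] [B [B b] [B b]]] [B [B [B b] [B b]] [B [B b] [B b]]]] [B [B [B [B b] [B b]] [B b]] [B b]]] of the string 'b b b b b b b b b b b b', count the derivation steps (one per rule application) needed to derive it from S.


Every bracketed nonterminal node [X ...] in the tree is produced by exactly one rule application.
Reading the tree off as a leftmost derivation:
  Step 1: S  =>  B B   (applied S -> B B)
  Step 2: B B  =>  B B B   (applied B -> B B)
  Step 3: B B B  =>  B B B B   (applied B -> B B)
  Step 4: B B B B  =>  B B B B B   (applied B -> B B)
  Step 5: B B B B B  =>  b B B B B   (applied B -> b)
  Step 6: b B B B B  =>  b b B B B   (applied B -> b)
  Step 7: b b B B B  =>  b b B B B B   (applied B -> B B)
  Step 8: b b B B B B  =>  b b b B B B   (applied B -> b)
  Step 9: b b b B B B  =>  b b b b B B   (applied B -> b)
  Step 10: b b b b B B  =>  b b b b B B B   (applied B -> B B)
  Step 11: b b b b B B B  =>  b b b b B B B B   (applied B -> B B)
  Step 12: b b b b B B B B  =>  b b b b b B B B   (applied B -> b)
  Step 13: b b b b b B B B  =>  b b b b b b B B   (applied B -> b)
  Step 14: b b b b b b B B  =>  b b b b b b B B B   (applied B -> B B)
  Step 15: b b b b b b B B B  =>  b b b b b b b B B   (applied B -> b)
  Step 16: b b b b b b b B B  =>  b b b b b b b b B   (applied B -> b)
  Step 17: b b b b b b b b B  =>  b b b b b b b b B B   (applied B -> B B)
  Step 18: b b b b b b b b B B  =>  b b b b b b b b B B B   (applied B -> B B)
  Step 19: b b b b b b b b B B B  =>  b b b b b b b b B B B B   (applied B -> B B)
  Step 20: b b b b b b b b B B B B  =>  b b b b b b b b b B B B   (applied B -> b)
  Step 21: b b b b b b b b b B B B  =>  b b b b b b b b b b B B   (applied B -> b)
  Step 22: b b b b b b b b b b B B  =>  b b b b b b b b b b b B   (applied B -> b)
  Step 23: b b b b b b b b b b b B  =>  b b b b b b b b b b b b   (applied B -> b)
Final yield: b b b b b b b b b b b b
Total rewrite steps: 23

23


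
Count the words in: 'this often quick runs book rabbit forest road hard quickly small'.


Counting words by splitting on spaces:
  Word 1: 'this'
  Word 2: 'often'
  Word 3: 'quick'
  Word 4: 'runs'
  Word 5: 'book'
  Word 6: 'rabbit'
  Word 7: 'forest'
  Word 8: 'road'
  Word 9: 'hard'
  Word 10: 'quickly'
  Word 11: 'small'
Total words: 11

11


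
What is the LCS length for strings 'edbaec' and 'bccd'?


DP table for LCS of 'edbaec' and 'bccd':
       b  c  c  d
    0  0  0  0  0
  e 0  0  0  0  0
  d 0  0  0  0  1
  b 0  1  1  1  1
  a 0  1  1  1  1
  e 0  1  1  1  1
  c 0  1  2  2  2
LCS: 'bc'
LCS length = 2

2


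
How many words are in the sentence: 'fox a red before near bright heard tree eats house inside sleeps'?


Counting words by splitting on spaces:
  Word 1: 'fox'
  Word 2: 'a'
  Word 3: 'red'
  Word 4: 'before'
  Word 5: 'near'
  Word 6: 'bright'
  Word 7: 'heard'
  Word 8: 'tree'
  Word 9: 'eats'
  Word 10: 'house'
  Word 11: 'inside'
  Word 12: 'sleeps'
Total words: 12

12


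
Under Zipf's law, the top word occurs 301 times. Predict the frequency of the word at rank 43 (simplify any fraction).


Zipf's law: freq(rank) = f1 / rank
f1 = 301, rank = 43
freq = 301 / 43
= 7

7


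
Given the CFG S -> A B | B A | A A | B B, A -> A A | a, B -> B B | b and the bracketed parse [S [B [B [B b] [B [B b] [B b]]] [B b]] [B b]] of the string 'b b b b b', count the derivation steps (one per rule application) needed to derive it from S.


Every bracketed nonterminal node [X ...] in the tree is produced by exactly one rule application.
Reading the tree off as a leftmost derivation:
  Step 1: S  =>  B B   (applied S -> B B)
  Step 2: B B  =>  B B B   (applied B -> B B)
  Step 3: B B B  =>  B B B B   (applied B -> B B)
  Step 4: B B B B  =>  b B B B   (applied B -> b)
  Step 5: b B B B  =>  b B B B B   (applied B -> B B)
  Step 6: b B B B B  =>  b b B B B   (applied B -> b)
  Step 7: b b B B B  =>  b b b B B   (applied B -> b)
  Step 8: b b b B B  =>  b b b b B   (applied B -> b)
  Step 9: b b b b B  =>  b b b b b   (applied B -> b)
Final yield: b b b b b
Total rewrite steps: 9

9


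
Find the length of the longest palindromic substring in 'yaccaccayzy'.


Scanning 'yaccaccayzy' for palindromic substrings.
Substring at positions 0-8: 'yaccaccay'.
Check: reverse('yaccaccay') = 'yaccaccay' -> palindrome confirmed.
Neighbouring characters ('-' / 'z') break symmetry, so it cannot extend further.
No longer palindromic substring exists; longest length = 9

9


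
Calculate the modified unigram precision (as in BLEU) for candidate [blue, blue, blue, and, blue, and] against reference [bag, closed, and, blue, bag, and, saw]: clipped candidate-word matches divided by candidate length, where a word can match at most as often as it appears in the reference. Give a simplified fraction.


Reference word counts: {'and': 2, 'bag': 2, 'blue': 1, 'closed': 1, 'saw': 1}
Checking each candidate word (with clipping):
  'blue' -> in reference (ref count 1, used 1/1) -> match (matches: 1)
  'blue' -> ref count 1 already used up (1/1) -> clipped, no match (matches: 1)
  'blue' -> ref count 1 already used up (1/1) -> clipped, no match (matches: 1)
  'and' -> in reference (ref count 2, used 1/2) -> match (matches: 2)
  'blue' -> ref count 1 already used up (1/1) -> clipped, no match (matches: 2)
  'and' -> in reference (ref count 2, used 2/2) -> match (matches: 3)
Clipped matches: 3, Candidate length: 6
Precision = 3/6 = 1/2

1/2


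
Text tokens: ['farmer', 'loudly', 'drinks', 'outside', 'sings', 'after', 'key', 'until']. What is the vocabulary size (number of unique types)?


Listing all tokens and tracking unique types:
  Token 1: 'farmer' -> NEW (unique so far: 1)
  Token 2: 'loudly' -> NEW (unique so far: 2)
  Token 3: 'drinks' -> NEW (unique so far: 3)
  Token 4: 'outside' -> NEW (unique so far: 4)
  Token 5: 'sings' -> NEW (unique so far: 5)
  Token 6: 'after' -> NEW (unique so far: 6)
  Token 7: 'key' -> NEW (unique so far: 7)
  Token 8: 'until' -> NEW (unique so far: 8)
Unique types: ('after', 'drinks', 'farmer', 'key', 'loudly', 'outside', 'sings', 'until')
Vocabulary size: 8

8


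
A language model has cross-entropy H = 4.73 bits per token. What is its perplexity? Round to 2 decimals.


Perplexity formula: PP = 2^H
H = 4.73
PP = 2^4.73
Decompose: 2^4.73 = 2^4 * 2^0.73
2^4 = 16, 2^0.73 ~ 1.6586391
PP ~ 16 * 1.6586391 = 26.5382256
Rounded to 2 decimals: 26.54

26.54


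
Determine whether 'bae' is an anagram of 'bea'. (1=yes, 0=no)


Sort characters of 'bae': 'abe'
Sort characters of 'bea': 'abe'
Sorted forms match -> they ARE anagrams
Result: 1

1


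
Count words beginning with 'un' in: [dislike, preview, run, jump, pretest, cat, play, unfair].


Checking each word for prefix 'un':
  'dislike' -> no (count: 0)
  'preview' -> no (count: 0)
  'run' -> no (count: 0)
  'jump' -> no (count: 0)
  'pretest' -> no (count: 0)
  'cat' -> no (count: 0)
  'play' -> no (count: 0)
  'unfair' -> YES, starts with 'un' (count: 1)
Total with prefix 'un': 1

1


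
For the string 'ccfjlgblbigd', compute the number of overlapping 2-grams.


String 'ccfjlgblbigd' has length L = 12.
Number of overlapping n-grams = L - n + 1
Substituting: 12 - 2 + 1 = 11

11


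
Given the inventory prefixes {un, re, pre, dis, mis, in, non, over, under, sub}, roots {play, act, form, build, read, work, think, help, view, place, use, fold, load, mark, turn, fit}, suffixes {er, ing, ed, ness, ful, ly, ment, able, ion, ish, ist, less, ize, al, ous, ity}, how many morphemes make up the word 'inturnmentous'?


Segmenting 'inturnmentous' against the inventory:
  'in' -> prefix (morpheme 1)
  'turn' -> root (morpheme 2)
  'ment' -> suffix (morpheme 3)
  'ous' -> suffix (morpheme 4)
Total morphemes: 4

4


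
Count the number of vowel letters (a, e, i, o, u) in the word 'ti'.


Scanning each character of 'ti':
  Position 1: 't' -> consonant (running count: 0)
  Position 2: 'i' -> vowel (running count: 1)
Total vowels: 1

1


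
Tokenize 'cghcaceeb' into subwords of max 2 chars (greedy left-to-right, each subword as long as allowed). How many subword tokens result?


'cghcaceeb' has 9 characters.
Chunking with max size 2:
  Chunk 1: 'cg' (positions 0-1)
  Chunk 2: 'hc' (positions 2-3)
  Chunk 3: 'ac' (positions 4-5)
  Chunk 4: 'ee' (positions 6-7)
  Chunk 5: 'b' (positions 8-8)
Total chunks: ceil(9 / 2) = 5

5


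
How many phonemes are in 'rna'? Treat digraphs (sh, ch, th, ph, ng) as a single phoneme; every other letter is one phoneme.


Parsing 'rna' greedily, digraphs first:
  'r' -> consonant phoneme (phonemes so far: 1)
  'n' -> consonant phoneme (phonemes so far: 2)
  'a' -> vowel phoneme (phonemes so far: 3)
Total phonemes: 3

3


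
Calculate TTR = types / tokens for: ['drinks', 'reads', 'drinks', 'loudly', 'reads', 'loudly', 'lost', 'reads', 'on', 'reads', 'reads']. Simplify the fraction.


Tokens: 11
Unique types: ('drinks', 'lost', 'loudly', 'on', 'reads') = 5
TTR = 5/11
Already in lowest terms.

5/11


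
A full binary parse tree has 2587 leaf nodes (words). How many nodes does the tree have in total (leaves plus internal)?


Leaf nodes (terminals): 2587
Internal nodes = n - 1 = 2587 - 1 = 2586
Total = leaves + internal = 2587 + 2586 = 5173

5173


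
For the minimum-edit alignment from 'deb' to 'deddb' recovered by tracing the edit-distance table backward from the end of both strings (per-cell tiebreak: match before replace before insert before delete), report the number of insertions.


Edit distance = 2. Backtracking from cell (3, 5) with preference match > replace > insert > delete,
then listing the resulting alignment 'deb' -> 'deddb' left to right:
  Step 1: keep 'd'
  Step 2: keep 'e'
  Step 3: insert 'd' [insertion #1]
  Step 4: insert 'd' [insertion #2]
  Step 5: keep 'b'
Total insertions: 2

2


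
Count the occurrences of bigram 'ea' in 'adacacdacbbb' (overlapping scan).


Scanning 'adacacdacbbb' for bigram 'ea':
  Position 0: 'ad' -> no
  Position 1: 'da' -> no
  Position 2: 'ac' -> no
  Position 3: 'ca' -> no
  Position 4: 'ac' -> no
  Position 5: 'cd' -> no
  Position 6: 'da' -> no
  Position 7: 'ac' -> no
  Position 8: 'cb' -> no
  Position 9: 'bb' -> no
  Position 10: 'bb' -> no
Total matches: 0

0


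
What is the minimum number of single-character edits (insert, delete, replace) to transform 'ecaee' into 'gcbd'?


Building DP table for s1='ecaee' (len 5) and s2='gcbd' (len 4):
       g  c  b  d
    0  1  2  3  4
  e 1  1  2  3  4
  c 2  2  1  2  3
  a 3  3  2  2  3
  e 4  4  3  3  3
  e 5  5  4  4  4
Edit distance = dp[5][4] = 4

4


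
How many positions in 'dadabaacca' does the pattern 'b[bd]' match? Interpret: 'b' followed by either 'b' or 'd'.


Pattern: b[bd] means 'b' followed by either 'b' or 'd'.
Scanning 'dadabaacca' position-by-position:
  Pos 0: window 'da' -> no
  Pos 1: window 'ad' -> no
  Pos 2: window 'da' -> no
  Pos 3: window 'ab' -> no
  Pos 4: window 'ba' -> no
  Pos 5: window 'aa' -> no
  Pos 6: window 'ac' -> no
  Pos 7: window 'cc' -> no
  Pos 8: window 'ca' -> no
  Pos 9: window 'a' -> no
Total matches: 0

0


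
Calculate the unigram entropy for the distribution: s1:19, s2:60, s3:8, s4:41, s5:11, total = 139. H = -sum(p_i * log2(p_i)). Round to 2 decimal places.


Computing entropy H = -sum(p_i * log2(p_i)):
  s1: p = 19/139 = 0.1367, -p*log2(p) = 0.3924
  s2: p = 60/139 = 0.4317, -p*log2(p) = 0.5232
  s3: p = 8/139 = 0.0576, -p*log2(p) = 0.2371
  s4: p = 41/139 = 0.2950, -p*log2(p) = 0.5195
  s5: p = 11/139 = 0.0791, -p*log2(p) = 0.2896
H = sum of terms = 1.9618
Rounded to 2 decimals: 1.96

1.96


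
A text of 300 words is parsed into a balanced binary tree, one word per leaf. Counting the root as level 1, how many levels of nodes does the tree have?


In a balanced binary tree with n leaves the deepest leaf is ceil(log2(n)) edges below the root,
so counting node levels inclusive of root and leaves gives ceil(log2(n)) + 1 levels.
log2(300) = 8.2288
ceil(8.2288) = 9
levels = 9 + 1 = 10

10


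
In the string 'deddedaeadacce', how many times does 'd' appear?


Scanning 'deddedaeadacce' for 'd':
  Position 0: 'd' -> MATCH (count: 1)
  Position 2: 'd' -> MATCH (count: 2)
  Position 3: 'd' -> MATCH (count: 3)
  Position 5: 'd' -> MATCH (count: 4)
  Position 9: 'd' -> MATCH (count: 5)
Total occurrences of 'd': 5

5


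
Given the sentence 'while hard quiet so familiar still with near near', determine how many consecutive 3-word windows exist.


Word trigrams from [9] words:
  Trigram 1: (while hard quiet)
  Trigram 2: (hard quiet so)
  Trigram 3: (quiet so familiar)
  Trigram 4: (so familiar still)
  Trigram 5: (familiar still with)
  Trigram 6: (still with near)
  Trigram 7: (with near near)
Total word trigrams: 9 - 2 = 7

7
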